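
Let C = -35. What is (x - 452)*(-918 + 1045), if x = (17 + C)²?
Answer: -16256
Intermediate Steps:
x = 324 (x = (17 - 35)² = (-18)² = 324)
(x - 452)*(-918 + 1045) = (324 - 452)*(-918 + 1045) = -128*127 = -16256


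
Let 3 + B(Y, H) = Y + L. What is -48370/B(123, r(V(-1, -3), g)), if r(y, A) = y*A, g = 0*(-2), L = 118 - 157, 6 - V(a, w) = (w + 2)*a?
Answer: -48370/81 ≈ -597.16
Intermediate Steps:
V(a, w) = 6 - a*(2 + w) (V(a, w) = 6 - (w + 2)*a = 6 - (2 + w)*a = 6 - a*(2 + w))
L = -39
g = 0
r(y, A) = A*y
B(Y, H) = -42 + Y (B(Y, H) = -3 + (Y - 39) = -3 + (-39 + Y) = -42 + Y)
-48370/B(123, r(V(-1, -3), g)) = -48370/(-42 + 123) = -48370/81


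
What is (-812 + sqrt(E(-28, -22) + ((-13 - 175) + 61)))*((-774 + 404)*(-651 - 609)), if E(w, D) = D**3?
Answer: -378554400 + 2331000*I*sqrt(431) ≈ -3.7855e+8 + 4.8393e+7*I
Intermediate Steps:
(-812 + sqrt(E(-28, -22) + ((-13 - 175) + 61)))*((-774 + 404)*(-651 - 609)) = (-812 + sqrt((-22)**3 + ((-13 - 175) + 61)))*((-774 + 404)*(-651 - 609)) = (-812 + sqrt(-10648 + (-188 + 61)))*(-370*(-1260)) = (-812 + sqrt(-10648 - 127))*466200 = (-812 + sqrt(-10775))*466200 = (-812 + 5*I*sqrt(431))*466200 = -378554400 + 2331000*I*sqrt(431)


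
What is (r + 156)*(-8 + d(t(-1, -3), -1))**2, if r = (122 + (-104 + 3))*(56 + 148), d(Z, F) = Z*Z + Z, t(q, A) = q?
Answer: 284160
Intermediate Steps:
d(Z, F) = Z + Z**2 (d(Z, F) = Z**2 + Z = Z + Z**2)
r = 4284 (r = (122 - 101)*204 = 21*204 = 4284)
(r + 156)*(-8 + d(t(-1, -3), -1))**2 = (4284 + 156)*(-8 - (1 - 1))**2 = 4440*(-8 - 1*0)**2 = 4440*(-8 + 0)**2 = 4440*(-8)**2 = 4440*64 = 284160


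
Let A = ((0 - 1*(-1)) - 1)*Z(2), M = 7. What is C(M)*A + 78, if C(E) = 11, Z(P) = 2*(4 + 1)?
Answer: 78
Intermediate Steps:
Z(P) = 10 (Z(P) = 2*5 = 10)
A = 0 (A = ((0 - 1*(-1)) - 1)*10 = ((0 + 1) - 1)*10 = (1 - 1)*10 = 0*10 = 0)
C(M)*A + 78 = 11*0 + 78 = 0 + 78 = 78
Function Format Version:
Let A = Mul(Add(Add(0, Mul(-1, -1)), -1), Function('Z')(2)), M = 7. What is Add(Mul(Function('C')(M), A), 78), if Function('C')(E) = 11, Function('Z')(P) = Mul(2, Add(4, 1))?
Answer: 78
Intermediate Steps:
Function('Z')(P) = 10 (Function('Z')(P) = Mul(2, 5) = 10)
A = 0 (A = Mul(Add(Add(0, Mul(-1, -1)), -1), 10) = Mul(Add(Add(0, 1), -1), 10) = Mul(Add(1, -1), 10) = Mul(0, 10) = 0)
Add(Mul(Function('C')(M), A), 78) = Add(Mul(11, 0), 78) = Add(0, 78) = 78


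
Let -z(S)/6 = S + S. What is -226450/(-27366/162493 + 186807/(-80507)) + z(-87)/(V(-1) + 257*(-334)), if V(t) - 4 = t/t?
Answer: 3139133896412042138/34500610816309 ≈ 90988.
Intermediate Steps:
z(S) = -12*S (z(S) = -6*(S + S) = -12*S)
V(t) = 5 (V(t) = 4 + t/t = 4 + 1 = 5)
-226450/(-27366/162493 + 186807/(-80507)) + z(-87)/(V(-1) + 257*(-334)) = -226450/(-27366/162493 + 186807/(-80507)) + (-12*(-87))/(5 + 257*(-334)) = -226450/(-27366*1/162493 + 186807*(-1/80507)) + 1044/(5 - 85838) = -226450/(-27366/162493 - 186807/80507) + 1044/(-85833) = -226450/(-32557984413/13081823951) + 1044*(-1/85833) = -226450*(-13081823951/32557984413) - 116/9537 = 2962379033703950/32557984413 - 116/9537 = 3139133896412042138/34500610816309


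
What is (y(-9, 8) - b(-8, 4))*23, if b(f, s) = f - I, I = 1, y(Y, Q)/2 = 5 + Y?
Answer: 23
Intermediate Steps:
y(Y, Q) = 10 + 2*Y (y(Y, Q) = 2*(5 + Y) = 10 + 2*Y)
b(f, s) = -1 + f (b(f, s) = f - 1*1 = f - 1 = -1 + f)
(y(-9, 8) - b(-8, 4))*23 = ((10 + 2*(-9)) - (-1 - 8))*23 = ((10 - 18) - 1*(-9))*23 = (-8 + 9)*23 = 1*23 = 23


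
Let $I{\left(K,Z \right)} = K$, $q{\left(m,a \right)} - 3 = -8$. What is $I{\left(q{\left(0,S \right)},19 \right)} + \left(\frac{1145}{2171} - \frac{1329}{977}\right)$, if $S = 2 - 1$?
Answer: $- \frac{12371929}{2121067} \approx -5.8329$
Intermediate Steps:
$S = 1$ ($S = 2 - 1 = 1$)
$q{\left(m,a \right)} = -5$ ($q{\left(m,a \right)} = 3 - 8 = -5$)
$I{\left(q{\left(0,S \right)},19 \right)} + \left(\frac{1145}{2171} - \frac{1329}{977}\right) = -5 + \left(\frac{1145}{2171} - \frac{1329}{977}\right) = -5 - \frac{1766594}{2121067} = - \frac{12371929}{2121067}$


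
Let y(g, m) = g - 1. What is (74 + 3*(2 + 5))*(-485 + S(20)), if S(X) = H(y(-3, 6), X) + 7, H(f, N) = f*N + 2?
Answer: -52820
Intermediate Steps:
y(g, m) = -1 + g
H(f, N) = 2 + N*f (H(f, N) = N*f + 2 = 2 + N*f)
S(X) = 9 - 4*X (S(X) = (2 + X*(-1 - 3)) + 7 = (2 + X*(-4)) + 7 = (2 - 4*X) + 7 = 9 - 4*X)
(74 + 3*(2 + 5))*(-485 + S(20)) = (74 + 3*(2 + 5))*(-485 + (9 - 4*20)) = (74 + 3*7)*(-485 + (9 - 80)) = (74 + 21)*(-485 - 71) = 95*(-556) = -52820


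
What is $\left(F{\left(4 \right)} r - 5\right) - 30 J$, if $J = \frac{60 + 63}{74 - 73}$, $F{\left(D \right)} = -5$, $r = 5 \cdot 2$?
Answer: $-3745$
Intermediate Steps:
$r = 10$
$J = 123$ ($J = \frac{123}{1} = 123 \cdot 1 = 123$)
$\left(F{\left(4 \right)} r - 5\right) - 30 J = \left(\left(-5\right) 10 - 5\right) - 3690 = \left(-50 - 5\right) - 3690 = -55 - 3690 = -3745$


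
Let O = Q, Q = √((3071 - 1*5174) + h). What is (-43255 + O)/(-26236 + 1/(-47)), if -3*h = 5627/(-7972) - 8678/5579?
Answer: 2032985/1233093 - 47*I*√1039611064681192507/27421391426142 ≈ 1.6487 - 0.0017476*I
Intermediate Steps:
h = 33524683/44475788 (h = -(5627/(-7972) - 8678/5579)/3 = -(5627*(-1/7972) - 8678*1/5579)/3 = -(-5627/7972 - 8678/5579)/3 = -⅓*(-100574049/44475788) = 33524683/44475788 ≈ 0.75377)
Q = I*√1039611064681192507/22237894 (Q = √((3071 - 1*5174) + 33524683/44475788) = √((3071 - 5174) + 33524683/44475788) = √(-2103 + 33524683/44475788) = √(-93499057481/44475788) = I*√1039611064681192507/22237894 ≈ 45.85*I)
O = I*√1039611064681192507/22237894 ≈ 45.85*I
(-43255 + O)/(-26236 + 1/(-47)) = (-43255 + I*√1039611064681192507/22237894)/(-26236 + 1/(-47)) = (-43255 + I*√1039611064681192507/22237894)/(-26236 - 1/47) = (-43255 + I*√1039611064681192507/22237894)/(-1233093/47) = (-43255 + I*√1039611064681192507/22237894)*(-47/1233093) = 2032985/1233093 - 47*I*√1039611064681192507/27421391426142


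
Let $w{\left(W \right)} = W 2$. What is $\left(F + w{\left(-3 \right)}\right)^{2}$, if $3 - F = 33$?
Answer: $1296$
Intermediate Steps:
$w{\left(W \right)} = 2 W$
$F = -30$ ($F = 3 - 33 = -30$)
$\left(F + w{\left(-3 \right)}\right)^{2} = \left(-30 + 2 \left(-3\right)\right)^{2} = \left(-30 - 6\right)^{2} = \left(-36\right)^{2} = 1296$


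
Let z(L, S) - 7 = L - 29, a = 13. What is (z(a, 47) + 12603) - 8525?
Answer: 4069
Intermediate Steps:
z(L, S) = -22 + L (z(L, S) = 7 + (L - 29) = 7 + (-29 + L) = -22 + L)
(z(a, 47) + 12603) - 8525 = ((-22 + 13) + 12603) - 8525 = (-9 + 12603) - 8525 = 12594 - 8525 = 4069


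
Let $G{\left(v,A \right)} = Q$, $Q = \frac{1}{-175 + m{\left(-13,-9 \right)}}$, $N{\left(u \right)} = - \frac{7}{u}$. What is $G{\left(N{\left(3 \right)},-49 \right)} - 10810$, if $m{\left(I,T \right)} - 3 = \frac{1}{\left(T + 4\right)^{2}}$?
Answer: $- \frac{46472215}{4299} \approx -10810.0$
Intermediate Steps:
$m{\left(I,T \right)} = 3 + \frac{1}{\left(4 + T\right)^{2}}$ ($m{\left(I,T \right)} = 3 + \frac{1}{\left(T + 4\right)^{2}} = 3 + \frac{1}{\left(4 + T\right)^{2}}$)
$Q = - \frac{25}{4299}$ ($Q = \frac{1}{-175 + \left(3 + \frac{1}{\left(4 - 9\right)^{2}}\right)} = \frac{1}{-175 + \left(3 + \frac{1}{25}\right)} = \frac{1}{-175 + \frac{76}{25}} = \frac{1}{- \frac{4299}{25}} = - \frac{25}{4299} \approx -0.0058153$)
$G{\left(v,A \right)} = - \frac{25}{4299}$
$G{\left(N{\left(3 \right)},-49 \right)} - 10810 = - \frac{25}{4299} - 10810 = - \frac{46472215}{4299}$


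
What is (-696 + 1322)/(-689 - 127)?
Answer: -313/408 ≈ -0.76716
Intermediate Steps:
(-696 + 1322)/(-689 - 127) = 626/(-816) = 626*(-1/816) = -313/408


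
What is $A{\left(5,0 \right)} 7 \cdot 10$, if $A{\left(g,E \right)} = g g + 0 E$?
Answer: $1750$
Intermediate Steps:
$A{\left(g,E \right)} = g^{2}$ ($A{\left(g,E \right)} = g^{2} + 0 = g^{2}$)
$A{\left(5,0 \right)} 7 \cdot 10 = 5^{2} \cdot 7 \cdot 10 = 25 \cdot 7 \cdot 10 = 175 \cdot 10 = 1750$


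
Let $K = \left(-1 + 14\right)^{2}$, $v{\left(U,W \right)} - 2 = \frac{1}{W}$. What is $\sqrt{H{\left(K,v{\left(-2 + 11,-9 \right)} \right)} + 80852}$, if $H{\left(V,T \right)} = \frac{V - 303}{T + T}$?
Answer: $\frac{\sqrt{23355977}}{17} \approx 284.28$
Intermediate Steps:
$v{\left(U,W \right)} = 2 + \frac{1}{W}$
$K = 169$ ($K = 13^{2} = 169$)
$H{\left(V,T \right)} = \frac{-303 + V}{2 T}$
$\sqrt{H{\left(K,v{\left(-2 + 11,-9 \right)} \right)} + 80852} = \sqrt{\frac{-303 + 169}{2 \left(2 + \frac{1}{-9}\right)} + 80852} = \sqrt{\frac{1}{2} \frac{1}{2 - \frac{1}{9}} \left(-134\right) + 80852} = \sqrt{\frac{1}{2} \frac{1}{\frac{17}{9}} \left(-134\right) + 80852} = \sqrt{\frac{1}{2} \cdot \frac{9}{17} \left(-134\right) + 80852} = \sqrt{- \frac{603}{17} + 80852} = \sqrt{\frac{1373881}{17}} = \frac{\sqrt{23355977}}{17}$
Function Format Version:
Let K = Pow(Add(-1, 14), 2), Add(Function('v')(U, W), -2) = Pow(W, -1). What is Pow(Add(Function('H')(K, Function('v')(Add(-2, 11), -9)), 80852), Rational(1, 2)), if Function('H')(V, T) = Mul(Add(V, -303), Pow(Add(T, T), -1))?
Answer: Mul(Rational(1, 17), Pow(23355977, Rational(1, 2))) ≈ 284.28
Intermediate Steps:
Function('v')(U, W) = Add(2, Pow(W, -1))
K = 169 (K = Pow(13, 2) = 169)
Function('H')(V, T) = Mul(Rational(1, 2), Pow(T, -1), Add(-303, V)) (Function('H')(V, T) = Mul(Add(-303, V), Pow(Mul(2, T), -1)) = Mul(Add(-303, V), Mul(Rational(1, 2), Pow(T, -1))) = Mul(Rational(1, 2), Pow(T, -1), Add(-303, V)))
Pow(Add(Function('H')(K, Function('v')(Add(-2, 11), -9)), 80852), Rational(1, 2)) = Pow(Add(Mul(Rational(1, 2), Pow(Add(2, Pow(-9, -1)), -1), Add(-303, 169)), 80852), Rational(1, 2)) = Pow(Add(Mul(Rational(1, 2), Pow(Add(2, Rational(-1, 9)), -1), -134), 80852), Rational(1, 2)) = Pow(Add(Mul(Rational(1, 2), Pow(Rational(17, 9), -1), -134), 80852), Rational(1, 2)) = Pow(Add(Mul(Rational(1, 2), Rational(9, 17), -134), 80852), Rational(1, 2)) = Pow(Add(Rational(-603, 17), 80852), Rational(1, 2)) = Pow(Rational(1373881, 17), Rational(1, 2)) = Mul(Rational(1, 17), Pow(23355977, Rational(1, 2)))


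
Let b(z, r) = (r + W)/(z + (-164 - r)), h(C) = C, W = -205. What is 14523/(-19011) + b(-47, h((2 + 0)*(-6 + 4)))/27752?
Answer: -27808593991/36403935768 ≈ -0.76389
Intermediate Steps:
b(z, r) = (-205 + r)/(-164 + z - r) (b(z, r) = (r - 205)/(z + (-164 - r)) = (-205 + r)/(-164 + z - r))
14523/(-19011) + b(-47, h((2 + 0)*(-6 + 4)))/27752 = 14523/(-19011) + ((205 - (2 + 0)*(-6 + 4))/(164 + (2 + 0)*(-6 + 4) - 1*(-47)))/27752 = 14523*(-1/19011) + ((205 - 2*(-2))/(164 + 2*(-2) + 47))*(1/27752) = -4841/6337 + ((205 - 1*(-4))/(164 - 4 + 47))*(1/27752) = -4841/6337 + ((205 + 4)/207)*(1/27752) = -4841/6337 + ((1/207)*209)*(1/27752) = -4841/6337 + (209/207)*(1/27752) = -4841/6337 + 209/5744664 = -27808593991/36403935768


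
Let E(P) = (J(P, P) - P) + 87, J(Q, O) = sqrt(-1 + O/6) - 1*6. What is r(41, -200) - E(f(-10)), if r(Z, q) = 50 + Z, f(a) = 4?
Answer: 14 - I*sqrt(3)/3 ≈ 14.0 - 0.57735*I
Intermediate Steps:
J(Q, O) = -6 + sqrt(-1 + O/6) (J(Q, O) = sqrt(-1 + O*(1/6)) - 6 = sqrt(-1 + O/6) - 6 = -6 + sqrt(-1 + O/6))
E(P) = 81 - P + sqrt(-36 + 6*P)/6 (E(P) = ((-6 + sqrt(-36 + 6*P)/6) - P) + 87 = (-6 - P + sqrt(-36 + 6*P)/6) + 87 = 81 - P + sqrt(-36 + 6*P)/6)
r(41, -200) - E(f(-10)) = (50 + 41) - (81 - 1*4 + sqrt(-36 + 6*4)/6) = 91 - (81 - 4 + sqrt(-36 + 24)/6) = 91 - (81 - 4 + sqrt(-12)/6) = 91 - (81 - 4 + (2*I*sqrt(3))/6) = 91 - (81 - 4 + I*sqrt(3)/3) = 91 - (77 + I*sqrt(3)/3) = 91 + (-77 - I*sqrt(3)/3) = 14 - I*sqrt(3)/3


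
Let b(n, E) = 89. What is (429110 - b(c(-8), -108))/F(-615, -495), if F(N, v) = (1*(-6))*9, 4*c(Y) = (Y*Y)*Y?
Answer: -47669/6 ≈ -7944.8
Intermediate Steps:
c(Y) = Y**3/4 (c(Y) = ((Y*Y)*Y)/4 = (Y**2*Y)/4 = Y**3/4)
F(N, v) = -54 (F(N, v) = -6*9 = -54)
(429110 - b(c(-8), -108))/F(-615, -495) = (429110 - 1*89)/(-54) = (429110 - 89)*(-1/54) = 429021*(-1/54) = -47669/6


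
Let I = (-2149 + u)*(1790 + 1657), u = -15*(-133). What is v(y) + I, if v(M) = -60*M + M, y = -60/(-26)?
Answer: -6902664/13 ≈ -5.3097e+5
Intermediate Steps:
u = 1995
y = 30/13 (y = -60*(-1/26) = 30/13 ≈ 2.3077)
I = -530838 (I = (-2149 + 1995)*(1790 + 1657) = -154*3447 = -530838)
v(M) = -59*M
v(y) + I = -59*30/13 - 530838 = -1770/13 - 530838 = -6902664/13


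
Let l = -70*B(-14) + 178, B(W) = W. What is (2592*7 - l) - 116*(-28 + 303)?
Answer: -14914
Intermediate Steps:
l = 1158 (l = -70*(-14) + 178 = 980 + 178 = 1158)
(2592*7 - l) - 116*(-28 + 303) = (2592*7 - 1*1158) - 116*(-28 + 303) = (18144 - 1158) - 116*275 = 16986 - 1*31900 = 16986 - 31900 = -14914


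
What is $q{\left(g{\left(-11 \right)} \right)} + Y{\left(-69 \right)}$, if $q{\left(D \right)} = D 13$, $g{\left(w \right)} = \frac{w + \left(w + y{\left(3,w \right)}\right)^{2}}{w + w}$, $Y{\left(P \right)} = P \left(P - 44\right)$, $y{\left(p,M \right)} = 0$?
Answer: $7732$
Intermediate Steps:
$Y{\left(P \right)} = P \left(-44 + P\right)$ ($Y{\left(P \right)} = P \left(P + \left(-82 + 38\right)\right) = P \left(P - 44\right) = P \left(-44 + P\right)$)
$g{\left(w \right)} = \frac{w + w^{2}}{2 w}$ ($g{\left(w \right)} = \frac{w + \left(w + 0\right)^{2}}{w + w} = \frac{w + w^{2}}{2 w}$)
$q{\left(D \right)} = 13 D$
$q{\left(g{\left(-11 \right)} \right)} + Y{\left(-69 \right)} = 13 \left(\frac{1}{2} + \frac{1}{2} \left(-11\right)\right) - 69 \left(-44 - 69\right) = 13 \left(\frac{1}{2} - \frac{11}{2}\right) - -7797 = 13 \left(-5\right) + 7797 = -65 + 7797 = 7732$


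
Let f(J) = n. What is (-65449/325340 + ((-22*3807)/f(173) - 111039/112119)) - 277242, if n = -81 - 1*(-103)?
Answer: -3417270116914077/12158931820 ≈ -2.8105e+5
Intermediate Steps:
n = 22 (n = -81 + 103 = 22)
f(J) = 22
(-65449/325340 + ((-22*3807)/f(173) - 111039/112119)) - 277242 = (-65449/325340 + (-22*3807/22 - 111039/112119)) - 277242 = (-65449*1/325340 + (-83754*1/22 - 111039*1/112119)) - 277242 = (-65449/325340 + (-3807 - 37013/37373)) - 277242 = (-65449/325340 - 142316024/37373) - 277242 = -46303541273637/12158931820 - 277242 = -3417270116914077/12158931820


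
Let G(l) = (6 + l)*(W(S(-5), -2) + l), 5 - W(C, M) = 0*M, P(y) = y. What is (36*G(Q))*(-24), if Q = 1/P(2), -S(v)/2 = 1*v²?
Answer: -30888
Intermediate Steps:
S(v) = -2*v²
W(C, M) = 5 (W(C, M) = 5 - 0*M = 5 - 1*0 = 5 + 0 = 5)
Q = ½ (Q = 1/2 = ½ ≈ 0.50000)
G(l) = (5 + l)*(6 + l) (G(l) = (6 + l)*(5 + l) = (5 + l)*(6 + l))
(36*G(Q))*(-24) = (36*(30 + (½)² + 11*(½)))*(-24) = (36*(30 + ¼ + 11/2))*(-24) = (36*(143/4))*(-24) = 1287*(-24) = -30888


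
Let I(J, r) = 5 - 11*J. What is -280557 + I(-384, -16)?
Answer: -276328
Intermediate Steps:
-280557 + I(-384, -16) = -280557 + (5 - 11*(-384)) = -280557 + (5 + 4224) = -280557 + 4229 = -276328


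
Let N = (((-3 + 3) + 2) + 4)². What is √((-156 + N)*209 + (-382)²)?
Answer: 2*√30211 ≈ 347.63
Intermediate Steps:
N = 36 (N = ((0 + 2) + 4)² = (2 + 4)² = 6² = 36)
√((-156 + N)*209 + (-382)²) = √((-156 + 36)*209 + (-382)²) = √(-120*209 + 145924) = √(-25080 + 145924) = √120844 = 2*√30211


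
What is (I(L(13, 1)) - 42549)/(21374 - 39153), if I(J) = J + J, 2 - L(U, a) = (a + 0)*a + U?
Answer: 1851/773 ≈ 2.3946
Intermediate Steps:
L(U, a) = 2 - U - a² (L(U, a) = 2 - ((a + 0)*a + U) = 2 - (a*a + U) = 2 - (a² + U) = 2 - (U + a²) = 2 + (-U - a²) = 2 - U - a²)
I(J) = 2*J
(I(L(13, 1)) - 42549)/(21374 - 39153) = (2*(2 - 1*13 - 1*1²) - 42549)/(21374 - 39153) = (2*(2 - 13 - 1*1) - 42549)/(-17779) = (2*(2 - 13 - 1) - 42549)*(-1/17779) = (2*(-12) - 42549)*(-1/17779) = (-24 - 42549)*(-1/17779) = -42573*(-1/17779) = 1851/773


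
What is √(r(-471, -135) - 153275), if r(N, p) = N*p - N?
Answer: I*√89219 ≈ 298.7*I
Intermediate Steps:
r(N, p) = -N + N*p
√(r(-471, -135) - 153275) = √(-471*(-1 - 135) - 153275) = √(-471*(-136) - 153275) = √(64056 - 153275) = √(-89219) = I*√89219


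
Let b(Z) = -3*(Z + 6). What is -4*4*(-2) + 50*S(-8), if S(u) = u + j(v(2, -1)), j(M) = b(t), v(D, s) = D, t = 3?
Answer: -1718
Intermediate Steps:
b(Z) = -18 - 3*Z (b(Z) = -3*(6 + Z) = -18 - 3*Z)
j(M) = -27 (j(M) = -18 - 3*3 = -18 - 9 = -27)
S(u) = -27 + u (S(u) = u - 27 = -27 + u)
-4*4*(-2) + 50*S(-8) = -4*4*(-2) + 50*(-27 - 8) = -16*(-2) + 50*(-35) = 32 - 1750 = -1718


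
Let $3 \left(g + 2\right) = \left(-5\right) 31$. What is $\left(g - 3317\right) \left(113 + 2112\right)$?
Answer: $- \frac{22499200}{3} \approx -7.4997 \cdot 10^{6}$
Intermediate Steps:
$g = - \frac{161}{3}$ ($g = -2 + \frac{\left(-5\right) 31}{3} = -2 + \frac{1}{3} \left(-155\right) = -2 - \frac{155}{3} = - \frac{161}{3} \approx -53.667$)
$\left(g - 3317\right) \left(113 + 2112\right) = \left(- \frac{161}{3} - 3317\right) \left(113 + 2112\right) = \left(- \frac{10112}{3}\right) 2225 = - \frac{22499200}{3}$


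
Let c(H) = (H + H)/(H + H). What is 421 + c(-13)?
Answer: 422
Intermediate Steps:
c(H) = 1 (c(H) = (2*H)/((2*H)) = (2*H)*(1/(2*H)) = 1)
421 + c(-13) = 421 + 1 = 422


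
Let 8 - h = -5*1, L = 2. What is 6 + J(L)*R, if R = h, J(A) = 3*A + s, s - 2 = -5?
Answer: 45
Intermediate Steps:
s = -3 (s = 2 - 5 = -3)
J(A) = -3 + 3*A (J(A) = 3*A - 3 = -3 + 3*A)
h = 13 (h = 8 - (-5) = 8 - 1*(-5) = 8 + 5 = 13)
R = 13
6 + J(L)*R = 6 + (-3 + 3*2)*13 = 6 + (-3 + 6)*13 = 6 + 3*13 = 6 + 39 = 45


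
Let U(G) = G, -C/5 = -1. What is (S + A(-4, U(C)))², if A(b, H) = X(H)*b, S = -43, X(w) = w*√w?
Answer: 3849 + 1720*√5 ≈ 7695.0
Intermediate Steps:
C = 5 (C = -5*(-1) = 5)
X(w) = w^(3/2)
A(b, H) = b*H^(3/2) (A(b, H) = H^(3/2)*b = b*H^(3/2))
(S + A(-4, U(C)))² = (-43 - 20*√5)²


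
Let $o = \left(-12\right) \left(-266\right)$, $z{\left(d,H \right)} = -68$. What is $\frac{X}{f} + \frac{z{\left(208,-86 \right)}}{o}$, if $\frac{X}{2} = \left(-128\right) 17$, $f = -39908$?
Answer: $\frac{698615}{7961646} \approx 0.087748$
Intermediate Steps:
$X = -4352$ ($X = 2 \left(\left(-128\right) 17\right) = 2 \left(-2176\right) = -4352$)
$o = 3192$
$\frac{X}{f} + \frac{z{\left(208,-86 \right)}}{o} = - \frac{4352}{-39908} - \frac{68}{3192} = \left(-4352\right) \left(- \frac{1}{39908}\right) - \frac{17}{798} = \frac{1088}{9977} - \frac{17}{798} = \frac{698615}{7961646}$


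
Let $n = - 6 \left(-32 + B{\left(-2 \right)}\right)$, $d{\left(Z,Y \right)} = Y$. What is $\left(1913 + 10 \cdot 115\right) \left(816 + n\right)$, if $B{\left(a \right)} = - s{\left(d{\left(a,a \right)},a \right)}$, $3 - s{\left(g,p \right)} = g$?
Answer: $3179394$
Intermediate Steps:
$s{\left(g,p \right)} = 3 - g$
$B{\left(a \right)} = -3 + a$ ($B{\left(a \right)} = - (3 - a) = -3 + a$)
$n = 222$ ($n = - 6 \left(-32 - 5\right) = \left(-6\right) \left(-37\right) = 222$)
$\left(1913 + 10 \cdot 115\right) \left(816 + n\right) = \left(1913 + 10 \cdot 115\right) \left(816 + 222\right) = \left(1913 + 1150\right) 1038 = 3063 \cdot 1038 = 3179394$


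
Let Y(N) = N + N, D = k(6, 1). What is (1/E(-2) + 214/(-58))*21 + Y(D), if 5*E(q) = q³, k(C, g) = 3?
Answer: -19629/232 ≈ -84.608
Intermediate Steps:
E(q) = q³/5
D = 3
Y(N) = 2*N
(1/E(-2) + 214/(-58))*21 + Y(D) = (1/((⅕)*(-2)³) + 214/(-58))*21 + 2*3 = (1/((⅕)*(-8)) + 214*(-1/58))*21 + 6 = (1/(-8/5) - 107/29)*21 + 6 = (1*(-5/8) - 107/29)*21 + 6 = (-5/8 - 107/29)*21 + 6 = -1001/232*21 + 6 = -21021/232 + 6 = -19629/232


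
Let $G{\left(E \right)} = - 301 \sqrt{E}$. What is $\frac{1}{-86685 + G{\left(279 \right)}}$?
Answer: $- \frac{28895}{2496337182} + \frac{301 \sqrt{31}}{2496337182} \approx -1.0904 \cdot 10^{-5}$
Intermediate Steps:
$\frac{1}{-86685 + G{\left(279 \right)}} = \frac{1}{-86685 - 301 \sqrt{279}} = \frac{1}{-86685 - 301 \cdot 3 \sqrt{31}} = \frac{1}{-86685 - 903 \sqrt{31}}$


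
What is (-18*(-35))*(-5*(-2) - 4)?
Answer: 3780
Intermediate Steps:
(-18*(-35))*(-5*(-2) - 4) = 630*(10 - 4) = 630*6 = 3780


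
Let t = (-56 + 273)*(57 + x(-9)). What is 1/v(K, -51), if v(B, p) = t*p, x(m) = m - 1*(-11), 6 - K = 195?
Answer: -1/652953 ≈ -1.5315e-6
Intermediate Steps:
K = -189 (K = 6 - 1*195 = 6 - 195 = -189)
x(m) = 11 + m (x(m) = m + 11 = 11 + m)
t = 12803 (t = (-56 + 273)*(57 + (11 - 9)) = 217*(57 + 2) = 217*59 = 12803)
v(B, p) = 12803*p
1/v(K, -51) = 1/(12803*(-51)) = 1/(-652953) = -1/652953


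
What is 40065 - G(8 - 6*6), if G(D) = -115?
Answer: 40180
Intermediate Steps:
40065 - G(8 - 6*6) = 40065 - 1*(-115) = 40065 + 115 = 40180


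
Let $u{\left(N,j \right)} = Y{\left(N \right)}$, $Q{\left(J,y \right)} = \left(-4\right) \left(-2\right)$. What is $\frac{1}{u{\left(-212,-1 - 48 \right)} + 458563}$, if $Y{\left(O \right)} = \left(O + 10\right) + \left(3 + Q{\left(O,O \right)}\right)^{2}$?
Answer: $\frac{1}{458482} \approx 2.1811 \cdot 10^{-6}$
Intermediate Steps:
$Q{\left(J,y \right)} = 8$
$Y{\left(O \right)} = 131 + O$ ($Y{\left(O \right)} = \left(O + 10\right) + \left(3 + 8\right)^{2} = \left(10 + O\right) + 11^{2} = \left(10 + O\right) + 121 = 131 + O$)
$u{\left(N,j \right)} = 131 + N$
$\frac{1}{u{\left(-212,-1 - 48 \right)} + 458563} = \frac{1}{\left(131 - 212\right) + 458563} = \frac{1}{-81 + 458563} = \frac{1}{458482}$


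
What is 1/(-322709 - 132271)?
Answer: -1/454980 ≈ -2.1979e-6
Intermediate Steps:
1/(-322709 - 132271) = 1/(-454980) = -1/454980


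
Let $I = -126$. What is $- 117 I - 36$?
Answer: $14706$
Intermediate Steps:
$- 117 I - 36 = \left(-117\right) \left(-126\right) - 36 = 14742 - 36 = 14706$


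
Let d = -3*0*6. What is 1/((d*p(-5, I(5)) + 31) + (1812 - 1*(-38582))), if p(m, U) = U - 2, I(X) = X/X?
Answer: 1/40425 ≈ 2.4737e-5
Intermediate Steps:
I(X) = 1
p(m, U) = -2 + U
d = 0 (d = 0*6 = 0)
1/((d*p(-5, I(5)) + 31) + (1812 - 1*(-38582))) = 1/((0*(-2 + 1) + 31) + (1812 - 1*(-38582))) = 1/((0*(-1) + 31) + (1812 + 38582)) = 1/((0 + 31) + 40394) = 1/(31 + 40394) = 1/40425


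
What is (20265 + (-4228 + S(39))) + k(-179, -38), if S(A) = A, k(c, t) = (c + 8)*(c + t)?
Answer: 53183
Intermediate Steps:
k(c, t) = (8 + c)*(c + t)
(20265 + (-4228 + S(39))) + k(-179, -38) = (20265 + (-4228 + 39)) + ((-179)² + 8*(-179) + 8*(-38) - 179*(-38)) = (20265 - 4189) + (32041 - 1432 - 304 + 6802) = 16076 + 37107 = 53183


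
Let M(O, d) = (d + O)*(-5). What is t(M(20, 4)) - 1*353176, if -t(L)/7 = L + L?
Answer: -351496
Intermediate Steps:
M(O, d) = -5*O - 5*d (M(O, d) = (O + d)*(-5) = -5*O - 5*d)
t(L) = -14*L (t(L) = -7*(L + L) = -14*L)
t(M(20, 4)) - 1*353176 = -14*(-5*20 - 5*4) - 1*353176 = -14*(-100 - 20) - 353176 = -14*(-120) - 353176 = 1680 - 353176 = -351496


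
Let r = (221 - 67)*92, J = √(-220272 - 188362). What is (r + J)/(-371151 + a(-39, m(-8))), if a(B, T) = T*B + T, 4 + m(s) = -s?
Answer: -14168/371303 - I*√408634/371303 ≈ -0.038158 - 0.0017216*I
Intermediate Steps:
J = I*√408634 (J = √(-408634) = I*√408634 ≈ 639.25*I)
r = 14168 (r = 154*92 = 14168)
m(s) = -4 - s
a(B, T) = T + B*T (a(B, T) = B*T + T = T + B*T)
(r + J)/(-371151 + a(-39, m(-8))) = (14168 + I*√408634)/(-371151 + (-4 - 1*(-8))*(1 - 39)) = (14168 + I*√408634)/(-371151 + (-4 + 8)*(-38)) = (14168 + I*√408634)/(-371151 + 4*(-38)) = (14168 + I*√408634)/(-371151 - 152) = (14168 + I*√408634)/(-371303) = (14168 + I*√408634)*(-1/371303) = -14168/371303 - I*√408634/371303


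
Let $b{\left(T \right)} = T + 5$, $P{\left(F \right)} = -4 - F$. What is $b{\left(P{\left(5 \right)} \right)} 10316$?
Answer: $-41264$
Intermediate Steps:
$b{\left(T \right)} = 5 + T$
$b{\left(P{\left(5 \right)} \right)} 10316 = \left(5 - 9\right) 10316 = \left(-4\right) 10316 = -41264$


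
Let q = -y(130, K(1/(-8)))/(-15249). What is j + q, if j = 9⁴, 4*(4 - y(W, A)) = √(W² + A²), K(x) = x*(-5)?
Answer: 100048693/15249 - 5*√43265/487968 ≈ 6561.0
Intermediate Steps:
K(x) = -5*x
y(W, A) = 4 - √(A² + W²)/4 (y(W, A) = 4 - √(W² + A²)/4 = 4 - √(A² + W²)/4)
j = 6561
q = 4/15249 - 5*√43265/487968 (q = -(4 - √((-5/(-8))² + 130²)/4)/(-15249) = -(4 - √((-5*(-⅛))² + 16900)/4)*(-1)/15249 = -(4 - √((5/8)² + 16900)/4)*(-1)/15249 = -(4 - √(25/64 + 16900)/4)*(-1)/15249 = -(4 - 5*√43265/32)*(-1)/15249 = -(-4/15249 + 5*√43265/487968) = 4/15249 - 5*√43265/487968 ≈ -0.0018690)
j + q = 6561 + (4/15249 - 5*√43265/487968) = 100048693/15249 - 5*√43265/487968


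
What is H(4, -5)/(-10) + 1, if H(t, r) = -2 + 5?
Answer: 7/10 ≈ 0.70000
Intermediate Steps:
H(t, r) = 3
H(4, -5)/(-10) + 1 = 3/(-10) + 1 = 3*(-⅒) + 1 = -3/10 + 1 = 7/10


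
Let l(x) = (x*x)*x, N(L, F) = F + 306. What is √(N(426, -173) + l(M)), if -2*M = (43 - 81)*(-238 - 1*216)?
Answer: I*√641842338243 ≈ 8.0115e+5*I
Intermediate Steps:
N(L, F) = 306 + F
M = -8626 (M = -(43 - 81)*(-238 - 1*216)/2 = -(-19)*(-238 - 216) = -(-19)*(-454) = -½*17252 = -8626)
l(x) = x³ (l(x) = x²*x = x³)
√(N(426, -173) + l(M)) = √((306 - 173) + (-8626)³) = √(133 - 641842338376) = √(-641842338243) = I*√641842338243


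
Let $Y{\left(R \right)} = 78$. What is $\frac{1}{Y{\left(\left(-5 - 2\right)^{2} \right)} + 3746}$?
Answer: $\frac{1}{3824} \approx 0.00026151$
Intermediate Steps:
$\frac{1}{Y{\left(\left(-5 - 2\right)^{2} \right)} + 3746} = \frac{1}{78 + 3746} = \frac{1}{3824}$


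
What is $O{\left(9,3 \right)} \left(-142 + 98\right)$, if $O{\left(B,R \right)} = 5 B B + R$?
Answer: $-17952$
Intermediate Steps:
$O{\left(B,R \right)} = R + 5 B^{2}$ ($O{\left(B,R \right)} = 5 B^{2} + R = R + 5 B^{2}$)
$O{\left(9,3 \right)} \left(-142 + 98\right) = \left(3 + 5 \cdot 9^{2}\right) \left(-142 + 98\right) = \left(3 + 5 \cdot 81\right) \left(-44\right) = \left(3 + 405\right) \left(-44\right) = 408 \left(-44\right) = -17952$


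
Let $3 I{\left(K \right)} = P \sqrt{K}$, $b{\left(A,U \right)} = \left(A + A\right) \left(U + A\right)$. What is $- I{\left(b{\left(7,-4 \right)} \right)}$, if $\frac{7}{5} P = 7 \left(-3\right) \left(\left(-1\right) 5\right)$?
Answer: $- 25 \sqrt{42} \approx -162.02$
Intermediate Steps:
$b{\left(A,U \right)} = 2 A \left(A + U\right)$
$P = 75$ ($P = \frac{5 \cdot 7 \left(-3\right) \left(\left(-1\right) 5\right)}{7} = \frac{5 \left(\left(-21\right) \left(-5\right)\right)}{7} = \frac{5}{7} \cdot 105 = 75$)
$I{\left(K \right)} = 25 \sqrt{K}$ ($I{\left(K \right)} = \frac{75 \sqrt{K}}{3} = 25 \sqrt{K}$)
$- I{\left(b{\left(7,-4 \right)} \right)} = - 25 \sqrt{2 \cdot 7 \left(7 - 4\right)} = - 25 \sqrt{2 \cdot 7 \cdot 3} = - 25 \sqrt{42}$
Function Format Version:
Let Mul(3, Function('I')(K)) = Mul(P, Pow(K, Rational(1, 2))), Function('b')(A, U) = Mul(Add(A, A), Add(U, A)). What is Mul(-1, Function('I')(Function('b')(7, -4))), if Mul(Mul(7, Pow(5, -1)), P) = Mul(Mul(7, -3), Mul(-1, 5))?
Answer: Mul(-25, Pow(42, Rational(1, 2))) ≈ -162.02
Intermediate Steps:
Function('b')(A, U) = Mul(2, A, Add(A, U)) (Function('b')(A, U) = Mul(Mul(2, A), Add(A, U)) = Mul(2, A, Add(A, U)))
P = 75 (P = Mul(Rational(5, 7), Mul(Mul(7, -3), Mul(-1, 5))) = Mul(Rational(5, 7), Mul(-21, -5)) = Mul(Rational(5, 7), 105) = 75)
Function('I')(K) = Mul(25, Pow(K, Rational(1, 2))) (Function('I')(K) = Mul(Rational(1, 3), Mul(75, Pow(K, Rational(1, 2)))) = Mul(25, Pow(K, Rational(1, 2))))
Mul(-1, Function('I')(Function('b')(7, -4))) = Mul(-1, Mul(25, Pow(Mul(2, 7, Add(7, -4)), Rational(1, 2)))) = Mul(-1, Mul(25, Pow(Mul(2, 7, 3), Rational(1, 2)))) = Mul(-1, Mul(25, Pow(42, Rational(1, 2)))) = Mul(-25, Pow(42, Rational(1, 2)))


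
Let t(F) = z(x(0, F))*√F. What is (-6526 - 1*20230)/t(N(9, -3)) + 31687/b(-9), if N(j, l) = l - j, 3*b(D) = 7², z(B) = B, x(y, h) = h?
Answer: 95061/49 - 6689*I*√3/18 ≈ 1940.0 - 643.65*I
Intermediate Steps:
b(D) = 49/3 (b(D) = (⅓)*7² = (⅓)*49 = 49/3)
t(F) = F^(3/2) (t(F) = F*√F = F^(3/2))
(-6526 - 1*20230)/t(N(9, -3)) + 31687/b(-9) = (-6526 - 1*20230)/((-3 - 1*9)^(3/2)) + 31687/(49/3) = (-6526 - 20230)/((-3 - 9)^(3/2)) + 31687*(3/49) = -26756*I*√3/72 + 95061/49 = -6689*I*√3/18 + 95061/49 = 95061/49 - 6689*I*√3/18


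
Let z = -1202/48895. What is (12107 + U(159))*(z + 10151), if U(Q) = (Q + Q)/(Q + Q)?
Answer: 6009587165844/48895 ≈ 1.2291e+8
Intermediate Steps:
z = -1202/48895 (z = -1202*1/48895 = -1202/48895 ≈ -0.024583)
U(Q) = 1 (U(Q) = (2*Q)/((2*Q)) = (2*Q)*(1/(2*Q)) = 1)
(12107 + U(159))*(z + 10151) = (12107 + 1)*(-1202/48895 + 10151) = 12108*(496331943/48895) = 6009587165844/48895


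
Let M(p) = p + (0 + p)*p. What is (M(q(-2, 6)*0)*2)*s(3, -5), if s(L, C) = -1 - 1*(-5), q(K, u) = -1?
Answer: 0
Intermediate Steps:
s(L, C) = 4 (s(L, C) = -1 + 5 = 4)
M(p) = p + p² (M(p) = p + p*p = p + p²)
(M(q(-2, 6)*0)*2)*s(3, -5) = (((-1*0)*(1 - 1*0))*2)*4 = ((0*(1 + 0))*2)*4 = ((0*1)*2)*4 = (0*2)*4 = 0*4 = 0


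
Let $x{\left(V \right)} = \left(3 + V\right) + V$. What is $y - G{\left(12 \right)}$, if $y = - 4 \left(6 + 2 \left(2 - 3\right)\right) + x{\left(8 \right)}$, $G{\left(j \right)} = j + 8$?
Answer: $-17$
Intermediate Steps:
$G{\left(j \right)} = 8 + j$
$x{\left(V \right)} = 3 + 2 V$
$y = 3$ ($y = - 4 \left(6 + 2 \left(2 - 3\right)\right) + \left(3 + 2 \cdot 8\right) = - 4 \left(6 + 2 \left(-1\right)\right) + \left(3 + 16\right) = - 4 \left(6 - 2\right) + 19 = \left(-4\right) 4 + 19 = -16 + 19 = 3$)
$y - G{\left(12 \right)} = 3 - \left(8 + 12\right) = 3 - 20 = -17$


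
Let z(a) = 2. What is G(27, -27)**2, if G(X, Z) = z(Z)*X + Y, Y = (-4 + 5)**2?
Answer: 3025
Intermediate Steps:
Y = 1 (Y = 1**2 = 1)
G(X, Z) = 1 + 2*X (G(X, Z) = 2*X + 1 = 1 + 2*X)
G(27, -27)**2 = (1 + 2*27)**2 = (1 + 54)**2 = 55**2 = 3025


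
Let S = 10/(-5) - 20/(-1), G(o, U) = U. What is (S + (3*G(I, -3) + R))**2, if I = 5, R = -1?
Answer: 64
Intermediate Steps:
S = 18 (S = 10*(-1/5) - 20*(-1) = -2 + 20 = 18)
(S + (3*G(I, -3) + R))**2 = (18 + (3*(-3) - 1))**2 = (18 + (-9 - 1))**2 = (18 - 10)**2 = 8**2 = 64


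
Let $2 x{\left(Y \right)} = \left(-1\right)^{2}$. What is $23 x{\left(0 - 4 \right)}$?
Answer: $\frac{23}{2} \approx 11.5$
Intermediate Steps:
$x{\left(Y \right)} = \frac{1}{2}$ ($x{\left(Y \right)} = \frac{\left(-1\right)^{2}}{2} = \frac{1}{2} \cdot 1 = \frac{1}{2}$)
$23 x{\left(0 - 4 \right)} = 23 \cdot \frac{1}{2} = \frac{23}{2}$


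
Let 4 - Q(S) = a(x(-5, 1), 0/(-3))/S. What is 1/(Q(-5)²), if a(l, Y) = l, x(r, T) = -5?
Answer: ⅑ ≈ 0.11111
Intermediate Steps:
Q(S) = 4 + 5/S (Q(S) = 4 - (-5)/S = 4 + 5/S)
1/(Q(-5)²) = 1/((4 + 5/(-5))²) = 1/((4 + 5*(-⅕))²) = 1/((4 - 1)²) = 1/(3²) = 1/9 = ⅑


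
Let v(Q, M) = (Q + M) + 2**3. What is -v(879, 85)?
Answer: -972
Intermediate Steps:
v(Q, M) = 8 + M + Q (v(Q, M) = (M + Q) + 8 = 8 + M + Q)
-v(879, 85) = -(8 + 85 + 879) = -1*972 = -972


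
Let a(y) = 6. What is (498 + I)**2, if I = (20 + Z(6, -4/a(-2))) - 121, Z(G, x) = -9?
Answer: 150544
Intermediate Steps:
I = -110 (I = (20 - 9) - 121 = 11 - 121 = -110)
(498 + I)**2 = (498 - 110)**2 = 388**2 = 150544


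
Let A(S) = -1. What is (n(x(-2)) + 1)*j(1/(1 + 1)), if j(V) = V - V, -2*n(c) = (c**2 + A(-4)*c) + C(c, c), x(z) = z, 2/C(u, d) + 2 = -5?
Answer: 0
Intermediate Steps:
C(u, d) = -2/7 (C(u, d) = 2/(-2 - 5) = 2/(-7) = 2*(-1/7) = -2/7)
n(c) = 1/7 + c/2 - c**2/2 (n(c) = -((c**2 - c) - 2/7)/2 = -(-2/7 + c**2 - c)/2 = 1/7 + c/2 - c**2/2)
j(V) = 0
(n(x(-2)) + 1)*j(1/(1 + 1)) = ((1/7 + (1/2)*(-2) - 1/2*(-2)**2) + 1)*0 = ((1/7 - 1 - 1/2*4) + 1)*0 = ((1/7 - 1 - 2) + 1)*0 = (-20/7 + 1)*0 = -13/7*0 = 0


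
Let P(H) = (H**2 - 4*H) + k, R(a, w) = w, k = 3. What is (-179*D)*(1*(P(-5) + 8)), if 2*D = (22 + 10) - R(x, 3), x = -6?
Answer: -145348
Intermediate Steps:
P(H) = 3 + H**2 - 4*H (P(H) = (H**2 - 4*H) + 3 = 3 + H**2 - 4*H)
D = 29/2 (D = ((22 + 10) - 1*3)/2 = (32 - 3)/2 = (1/2)*29 = 29/2 ≈ 14.500)
(-179*D)*(1*(P(-5) + 8)) = (-179*29/2)*(1*((3 + (-5)**2 - 4*(-5)) + 8)) = -5191*((3 + 25 + 20) + 8)/2 = -5191*(48 + 8)/2 = -5191*56/2 = -5191/2*56 = -145348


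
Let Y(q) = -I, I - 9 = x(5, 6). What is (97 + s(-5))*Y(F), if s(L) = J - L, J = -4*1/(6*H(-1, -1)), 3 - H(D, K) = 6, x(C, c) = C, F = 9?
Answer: -12880/9 ≈ -1431.1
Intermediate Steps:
H(D, K) = -3 (H(D, K) = 3 - 1*6 = 3 - 6 = -3)
I = 14 (I = 9 + 5 = 14)
J = 2/9 (J = -4/((-3*6)) = -4/(-18) = -4*(-1/18) = 2/9 ≈ 0.22222)
Y(q) = -14 (Y(q) = -1*14 = -14)
s(L) = 2/9 - L
(97 + s(-5))*Y(F) = (97 + (2/9 - 1*(-5)))*(-14) = (97 + (2/9 + 5))*(-14) = (97 + 47/9)*(-14) = (920/9)*(-14) = -12880/9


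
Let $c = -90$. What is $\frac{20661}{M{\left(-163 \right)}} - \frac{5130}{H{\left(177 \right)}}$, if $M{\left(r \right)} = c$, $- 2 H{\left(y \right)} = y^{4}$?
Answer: $- \frac{27817420469}{121173610} \approx -229.57$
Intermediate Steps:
$H{\left(y \right)} = - \frac{y^{4}}{2}$
$M{\left(r \right)} = -90$
$\frac{20661}{M{\left(-163 \right)}} - \frac{5130}{H{\left(177 \right)}} = \frac{20661}{-90} - \frac{5130}{\left(- \frac{1}{2}\right) 177^{4}} = 20661 \left(- \frac{1}{90}\right) - \frac{5130}{\left(- \frac{1}{2}\right) 981506241} = - \frac{6887}{30} - \frac{5130}{- \frac{981506241}{2}} = - \frac{6887}{30} - - \frac{380}{36352083} = - \frac{6887}{30} + \frac{380}{36352083} = - \frac{27817420469}{121173610}$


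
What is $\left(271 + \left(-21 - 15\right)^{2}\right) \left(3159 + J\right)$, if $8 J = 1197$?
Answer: $\frac{41476923}{8} \approx 5.1846 \cdot 10^{6}$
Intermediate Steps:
$J = \frac{1197}{8}$ ($J = \frac{1}{8} \cdot 1197 = \frac{1197}{8} \approx 149.63$)
$\left(271 + \left(-21 - 15\right)^{2}\right) \left(3159 + J\right) = \left(271 + \left(-21 - 15\right)^{2}\right) \left(3159 + \frac{1197}{8}\right) = \left(271 + \left(-36\right)^{2}\right) \frac{26469}{8} = \left(271 + 1296\right) \frac{26469}{8} = 1567 \cdot \frac{26469}{8} = \frac{41476923}{8}$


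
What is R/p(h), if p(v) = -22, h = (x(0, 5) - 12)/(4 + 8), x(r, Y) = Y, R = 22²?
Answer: -22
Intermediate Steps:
R = 484
h = -7/12 (h = (5 - 12)/(4 + 8) = -7/12 ≈ -0.58333)
R/p(h) = 484/(-22) = 484*(-1/22) = -22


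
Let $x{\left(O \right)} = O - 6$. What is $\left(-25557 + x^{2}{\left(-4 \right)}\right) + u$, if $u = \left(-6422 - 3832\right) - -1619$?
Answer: $-34092$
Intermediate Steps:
$x{\left(O \right)} = -6 + O$ ($x{\left(O \right)} = O - 6 = -6 + O$)
$u = -8635$ ($u = -10254 + 1619 = -8635$)
$\left(-25557 + x^{2}{\left(-4 \right)}\right) + u = \left(-25557 + \left(-6 - 4\right)^{2}\right) - 8635 = \left(-25557 + \left(-10\right)^{2}\right) - 8635 = \left(-25557 + 100\right) - 8635 = -25457 - 8635 = -34092$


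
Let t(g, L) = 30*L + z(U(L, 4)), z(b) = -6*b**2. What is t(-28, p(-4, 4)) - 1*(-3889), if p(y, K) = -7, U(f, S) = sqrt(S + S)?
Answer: 3631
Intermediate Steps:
U(f, S) = sqrt(2)*sqrt(S) (U(f, S) = sqrt(2*S) = sqrt(2)*sqrt(S))
t(g, L) = -48 + 30*L (t(g, L) = 30*L - 6*(sqrt(2)*sqrt(4))**2 = 30*L - 6*(sqrt(2)*2)**2 = 30*L - 6*(2*sqrt(2))**2 = 30*L - 6*8 = 30*L - 48 = -48 + 30*L)
t(-28, p(-4, 4)) - 1*(-3889) = (-48 + 30*(-7)) - 1*(-3889) = (-48 - 210) + 3889 = -258 + 3889 = 3631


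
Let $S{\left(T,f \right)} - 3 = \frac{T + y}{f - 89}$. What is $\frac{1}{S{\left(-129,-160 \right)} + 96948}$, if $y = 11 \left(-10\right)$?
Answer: $\frac{249}{24141038} \approx 1.0314 \cdot 10^{-5}$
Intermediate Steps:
$y = -110$
$S{\left(T,f \right)} = 3 + \frac{-110 + T}{-89 + f}$ ($S{\left(T,f \right)} = 3 + \frac{T - 110}{f - 89} = 3 + \frac{-110 + T}{-89 + f}$)
$\frac{1}{S{\left(-129,-160 \right)} + 96948} = \frac{1}{\frac{-377 - 129 + 3 \left(-160\right)}{-89 - 160} + 96948} = \frac{1}{\frac{-377 - 129 - 480}{-249} + 96948} = \frac{1}{\left(- \frac{1}{249}\right) \left(-986\right) + 96948} = \frac{1}{\frac{986}{249} + 96948} = \frac{1}{\frac{24141038}{249}} = \frac{249}{24141038}$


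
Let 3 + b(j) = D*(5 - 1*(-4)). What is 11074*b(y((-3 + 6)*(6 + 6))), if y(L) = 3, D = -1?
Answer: -132888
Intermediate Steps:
b(j) = -12 (b(j) = -3 - (5 - 1*(-4)) = -3 - (5 + 4) = -3 - 1*9 = -3 - 9 = -12)
11074*b(y((-3 + 6)*(6 + 6))) = 11074*(-12) = -132888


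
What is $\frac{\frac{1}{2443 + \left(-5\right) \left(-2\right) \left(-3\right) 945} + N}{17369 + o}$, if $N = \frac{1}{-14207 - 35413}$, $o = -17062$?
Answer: $- \frac{75527}{394650139380} \approx -1.9138 \cdot 10^{-7}$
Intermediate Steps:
$N = - \frac{1}{49620}$ ($N = \frac{1}{-49620} = - \frac{1}{49620} \approx -2.0153 \cdot 10^{-5}$)
$\frac{\frac{1}{2443 + \left(-5\right) \left(-2\right) \left(-3\right) 945} + N}{17369 + o} = \frac{\frac{1}{2443 + \left(-5\right) \left(-2\right) \left(-3\right) 945} - \frac{1}{49620}}{17369 - 17062} = \frac{\frac{1}{2443 + 10 \left(-3\right) 945} - \frac{1}{49620}}{307} = \left(\frac{1}{2443 - 28350} - \frac{1}{49620}\right) \frac{1}{307} = \left(\frac{1}{-25907} - \frac{1}{49620}\right) \frac{1}{307} = \left(- \frac{1}{25907} - \frac{1}{49620}\right) \frac{1}{307} = \left(- \frac{75527}{1285505340}\right) \frac{1}{307} = - \frac{75527}{394650139380}$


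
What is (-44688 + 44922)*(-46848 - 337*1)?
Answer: -11041290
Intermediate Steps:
(-44688 + 44922)*(-46848 - 337*1) = 234*(-46848 - 337) = 234*(-47185) = -11041290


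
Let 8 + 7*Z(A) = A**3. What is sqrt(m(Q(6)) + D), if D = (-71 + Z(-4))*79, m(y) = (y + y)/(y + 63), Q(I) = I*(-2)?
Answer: I*sqrt(90942537)/119 ≈ 80.138*I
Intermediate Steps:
Q(I) = -2*I
Z(A) = -8/7 + A**3/7
m(y) = 2*y/(63 + y) (m(y) = (2*y)/(63 + y) = 2*y/(63 + y))
D = -44951/7 (D = (-71 + (-8/7 + (1/7)*(-4)**3))*79 = (-71 + (-8/7 + (1/7)*(-64)))*79 = (-71 + (-8/7 - 64/7))*79 = (-71 - 72/7)*79 = -569/7*79 = -44951/7 ≈ -6421.6)
sqrt(m(Q(6)) + D) = sqrt(2*(-2*6)/(63 - 2*6) - 44951/7) = sqrt(2*(-12)/(63 - 12) - 44951/7) = sqrt(2*(-12)/51 - 44951/7) = sqrt(2*(-12)*(1/51) - 44951/7) = sqrt(-8/17 - 44951/7) = sqrt(-764223/119) = I*sqrt(90942537)/119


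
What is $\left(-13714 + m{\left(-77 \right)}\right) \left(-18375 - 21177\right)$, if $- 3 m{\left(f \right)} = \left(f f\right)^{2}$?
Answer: $464000108672$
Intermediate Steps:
$m{\left(f \right)} = - \frac{f^{4}}{3}$ ($m{\left(f \right)} = - \frac{\left(f f\right)^{2}}{3} = - \frac{\left(f^{2}\right)^{2}}{3} = - \frac{f^{4}}{3}$)
$\left(-13714 + m{\left(-77 \right)}\right) \left(-18375 - 21177\right) = \left(-13714 - \frac{\left(-77\right)^{4}}{3}\right) \left(-18375 - 21177\right) = \left(-13714 - \frac{35153041}{3}\right) \left(-18375 - 21177\right) = \left(- \frac{35194183}{3}\right) \left(-39552\right) = 464000108672$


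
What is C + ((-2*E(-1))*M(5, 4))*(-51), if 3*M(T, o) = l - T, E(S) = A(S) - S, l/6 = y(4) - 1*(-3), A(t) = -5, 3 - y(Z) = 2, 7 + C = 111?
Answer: -2480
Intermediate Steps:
C = 104 (C = -7 + 111 = 104)
y(Z) = 1 (y(Z) = 3 - 1*2 = 3 - 2 = 1)
l = 24 (l = 6*(1 - 1*(-3)) = 6*(1 + 3) = 6*4 = 24)
E(S) = -5 - S
M(T, o) = 8 - T/3 (M(T, o) = (24 - T)/3 = 8 - T/3)
C + ((-2*E(-1))*M(5, 4))*(-51) = 104 + ((-2*(-5 - 1*(-1)))*(8 - 1/3*5))*(-51) = 104 + ((-2*(-5 + 1))*(8 - 5/3))*(-51) = 104 + (-2*(-4)*(19/3))*(-51) = 104 + (8*(19/3))*(-51) = 104 + (152/3)*(-51) = 104 - 2584 = -2480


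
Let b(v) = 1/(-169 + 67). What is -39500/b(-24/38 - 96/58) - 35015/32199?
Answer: 129729735985/32199 ≈ 4.0290e+6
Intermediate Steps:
b(v) = -1/102 (b(v) = 1/(-102) = -1/102)
-39500/b(-24/38 - 96/58) - 35015/32199 = -39500/(-1/102) - 35015/32199 = -39500*(-102) - 35015*1/32199 = 4029000 - 35015/32199 = 129729735985/32199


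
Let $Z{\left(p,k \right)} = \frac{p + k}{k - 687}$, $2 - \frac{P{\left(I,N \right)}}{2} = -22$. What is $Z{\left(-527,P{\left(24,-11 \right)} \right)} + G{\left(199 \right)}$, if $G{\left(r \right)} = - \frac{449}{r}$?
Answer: $- \frac{191590}{127161} \approx -1.5067$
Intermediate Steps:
$P{\left(I,N \right)} = 48$ ($P{\left(I,N \right)} = 4 - -44 = 4 + 44 = 48$)
$Z{\left(p,k \right)} = \frac{k + p}{-687 + k}$
$Z{\left(-527,P{\left(24,-11 \right)} \right)} + G{\left(199 \right)} = \frac{48 - 527}{-687 + 48} - \frac{449}{199} = \frac{1}{-639} \left(-479\right) - \frac{449}{199} = \left(- \frac{1}{639}\right) \left(-479\right) - \frac{449}{199} = \frac{479}{639} - \frac{449}{199} = - \frac{191590}{127161}$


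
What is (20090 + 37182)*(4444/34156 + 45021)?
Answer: 22017385946960/8539 ≈ 2.5784e+9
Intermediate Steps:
(20090 + 37182)*(4444/34156 + 45021) = 57272*(4444*(1/34156) + 45021) = 57272*(1111/8539 + 45021) = 57272*(384435430/8539) = 22017385946960/8539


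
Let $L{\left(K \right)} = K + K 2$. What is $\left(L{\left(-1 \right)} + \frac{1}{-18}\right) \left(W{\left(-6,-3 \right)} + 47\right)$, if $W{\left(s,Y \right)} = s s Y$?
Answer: $\frac{3355}{18} \approx 186.39$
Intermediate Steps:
$L{\left(K \right)} = 3 K$ ($L{\left(K \right)} = K + 2 K = 3 K$)
$W{\left(s,Y \right)} = Y s^{2}$ ($W{\left(s,Y \right)} = s^{2} Y = Y s^{2}$)
$\left(L{\left(-1 \right)} + \frac{1}{-18}\right) \left(W{\left(-6,-3 \right)} + 47\right) = \left(3 \left(-1\right) + \frac{1}{-18}\right) \left(- 3 \left(-6\right)^{2} + 47\right) = \left(-3 - \frac{1}{18}\right) \left(\left(-3\right) 36 + 47\right) = - \frac{55 \left(-108 + 47\right)}{18} = \left(- \frac{55}{18}\right) \left(-61\right) = \frac{3355}{18}$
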